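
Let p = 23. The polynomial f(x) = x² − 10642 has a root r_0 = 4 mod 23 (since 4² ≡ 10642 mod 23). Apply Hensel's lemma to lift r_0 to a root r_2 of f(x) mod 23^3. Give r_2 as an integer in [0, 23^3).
r_2 = 8077 (mod 12167)

Hensel's recurrence: r_{i+1} = r_i − f(r_i)·(f′(r_i))^{-1} mod 23^{i+2}, with f′(x) = 2x. Iterate:
  r_0 = 4 (mod 23)
  r_1 = 142 (mod 529)
  r_2 = 8077 (mod 12167)
Final: r_2 = 8077, and one checks f(r_2) ≡ 0 mod 23^3.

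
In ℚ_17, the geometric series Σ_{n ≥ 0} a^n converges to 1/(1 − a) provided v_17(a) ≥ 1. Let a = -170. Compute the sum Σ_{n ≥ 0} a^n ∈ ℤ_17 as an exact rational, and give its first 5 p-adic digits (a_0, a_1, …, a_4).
Σ a^n = 1/(1 − a) = 1/171;  first 5 digits = (1, 7, 14, 8, 13)

v_17(a) = 1 ≥ 1, so the series converges in ℤ_17 to 1/(1 − a) = 1/(1 − (-170)) = 1/171. Expand this rational in ℤ_17: compute digits iteratively via d_i = x_i mod 17, x_{i+1} = (x_i − d_i)/17. The first 5 digits are (1, 7, 14, 8, 13).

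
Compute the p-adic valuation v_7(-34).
v_7(-34) = 0

v_7(n) is the largest exponent k such that 7^k divides n. Factor out: -34 = -7^0 · 34. (Sign doesn't affect v_p.) So v_7(-34) = 0.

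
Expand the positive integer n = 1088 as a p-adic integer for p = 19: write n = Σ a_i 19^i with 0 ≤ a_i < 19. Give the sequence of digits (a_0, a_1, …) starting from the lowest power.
(a_0, a_1, …) = (5, 0, 3)

Repeated division by 19 gives the digits low-to-high: 1088 = 5 + 3·19^2. Digit sequence: (5, 0, 3).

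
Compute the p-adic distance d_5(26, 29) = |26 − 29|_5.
d_5(26, 29) = 1

Step 1 — x − y = 26 − 29 = -3. Step 2 — v_5(-3) = 0 (factor: -3 = −(5^0 · 3); the sign does not affect v_p). Step 3 — |x − y|_5 = 5^{0} = 1.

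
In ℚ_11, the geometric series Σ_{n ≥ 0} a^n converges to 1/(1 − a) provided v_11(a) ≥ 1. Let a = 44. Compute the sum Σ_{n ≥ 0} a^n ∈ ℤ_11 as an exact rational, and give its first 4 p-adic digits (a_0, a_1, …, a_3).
Σ a^n = 1/(1 − a) = -1/43;  first 4 digits = (1, 4, 5, 10)

v_11(a) = 1 ≥ 1, so the series converges in ℤ_11 to 1/(1 − a) = 1/(1 − 44) = -1/43. Expand this rational in ℤ_11: compute digits iteratively via d_i = x_i mod 11, x_{i+1} = (x_i − d_i)/11. The first 4 digits are (1, 4, 5, 10).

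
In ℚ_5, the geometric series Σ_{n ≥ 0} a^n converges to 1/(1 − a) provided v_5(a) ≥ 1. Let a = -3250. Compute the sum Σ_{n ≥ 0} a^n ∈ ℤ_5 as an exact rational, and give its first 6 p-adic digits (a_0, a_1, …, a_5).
Σ a^n = 1/(1 − a) = 1/3251;  first 6 digits = (1, 0, 0, 4, 4, 3)

v_5(a) = 3 ≥ 1, so the series converges in ℤ_5 to 1/(1 − a) = 1/(1 − (-3250)) = 1/3251. Expand this rational in ℤ_5: compute digits iteratively via d_i = x_i mod 5, x_{i+1} = (x_i − d_i)/5. The first 6 digits are (1, 0, 0, 4, 4, 3).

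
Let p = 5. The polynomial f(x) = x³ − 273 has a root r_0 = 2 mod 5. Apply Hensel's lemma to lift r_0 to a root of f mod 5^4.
r_3 = 147 (mod 625)

Hensel: r_{i+1} = r_i − f(r_i)/f′(r_i) mod 5^{i+2}, where f′(x) = 3x². Iterate:
  r_0 = 2 (mod 5)
  r_1 = 22 (mod 25)
  r_2 = 22 (mod 125)
  r_3 = 147 (mod 625)
Final: r = 147 with f(r) ≡ 0 mod 5^4.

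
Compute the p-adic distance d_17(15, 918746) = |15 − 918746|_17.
d_17(15, 918746) = 1/83521

Step 1 — x − y = 15 − 918746 = -918731. Step 2 — v_17(-918731) = 4 (factor: -918731 = −(17^4 · 11); the sign does not affect v_p). Step 3 — |x − y|_17 = 17^{-4} = 1/83521.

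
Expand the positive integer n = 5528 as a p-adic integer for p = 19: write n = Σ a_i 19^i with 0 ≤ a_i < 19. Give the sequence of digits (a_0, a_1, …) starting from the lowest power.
(a_0, a_1, …) = (18, 5, 15)

Repeated division by 19 gives the digits low-to-high: 5528 = 18 + 5·19^1 + 15·19^2. Digit sequence: (18, 5, 15).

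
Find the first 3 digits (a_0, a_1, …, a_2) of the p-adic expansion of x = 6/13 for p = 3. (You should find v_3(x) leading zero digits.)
(a_0, …, a_2) = (0, 2, 1)

v_3(6/13) = 1, so a_0 = ... = a_0 = 0. Factor out: x = 3^1 · u with u = 2/13 a unit in ℤ_3. Expand u iteratively via a_{v+i} = u_i mod 3, u_{i+1} = (u_i − a_{v+i})/3:
  u_0 = 2/13;  a_1 = 2;  u_1 = (u_0 − 2)/3 = -8/13
  u_1 = -8/13;  a_2 = 1;  u_2 = (u_1 − 1)/3 = -7/13
Digits: (0, 2, 1).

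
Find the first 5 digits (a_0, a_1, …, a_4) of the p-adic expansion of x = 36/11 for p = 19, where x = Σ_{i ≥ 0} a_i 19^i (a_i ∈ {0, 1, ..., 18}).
(a_0, …, a_4) = (5, 12, 8, 3, 5)

v_19(36/11) = 0 (numerator and denominator both coprime to 19), so x ∈ ℤ_19^×. Compute digits iteratively via a_i = x_i mod 19, x_{i+1} = (x_i − a_i)/19, with x_0 = x:
  x_0 = 36/11;  a_0 = 5;  x_1 = (x_0 − 5)/19 = -1/11
  x_1 = -1/11;  a_1 = 12;  x_2 = (x_1 − 12)/19 = -7/11
  x_2 = -7/11;  a_2 = 8;  x_3 = (x_2 − 8)/19 = -5/11
  x_3 = -5/11;  a_3 = 3;  x_4 = (x_3 − 3)/19 = -2/11
  x_4 = -2/11;  a_4 = 5;  x_5 = (x_4 − 5)/19 = -3/11
Digits: (5, 12, 8, 3, 5).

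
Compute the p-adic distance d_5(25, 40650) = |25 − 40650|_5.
d_5(25, 40650) = 1/3125

Step 1 — x − y = 25 − 40650 = -40625. Step 2 — v_5(-40625) = 5 (factor: -40625 = −(5^5 · 13); the sign does not affect v_p). Step 3 — |x − y|_5 = 5^{-5} = 1/3125.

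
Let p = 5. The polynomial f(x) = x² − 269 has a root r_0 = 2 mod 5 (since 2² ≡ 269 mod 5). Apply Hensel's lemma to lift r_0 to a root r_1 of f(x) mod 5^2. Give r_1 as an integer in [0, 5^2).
r_1 = 12 (mod 25)

Hensel's recurrence: r_{i+1} = r_i − f(r_i)·(f′(r_i))^{-1} mod 5^{i+2}, with f′(x) = 2x. Iterate:
  r_0 = 2 (mod 5)
  r_1 = 12 (mod 25)
Final: r_1 = 12, and one checks f(r_1) ≡ 0 mod 5^2.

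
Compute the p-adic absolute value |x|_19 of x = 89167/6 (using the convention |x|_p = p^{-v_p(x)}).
|89167/6|_19 = 1/6859

Step 1 — compute v_19(x) by factoring powers of 19 out of the numerator and denominator: v_19(89167/6) = 3. Step 2 — apply |x|_p = p^{-v_p(x)} = 19^{-3} = 1/6859.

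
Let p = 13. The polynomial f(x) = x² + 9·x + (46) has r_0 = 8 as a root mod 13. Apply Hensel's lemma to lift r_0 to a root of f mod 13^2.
r_1 = 21 (mod 169)

Hensel: r_{i+1} = r_i − f(r_i)·(f′(r_i))^{-1} mod 13^{i+2}, f′(x) = 2x + 9. Iterate:
  r_0 = 8 (mod 13)
  r_1 = 21 (mod 169)
Final: r = 21 satisfies f(r) ≡ 0 mod 13^2.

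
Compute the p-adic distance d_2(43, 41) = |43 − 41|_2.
d_2(43, 41) = 1/2

Step 1 — x − y = 43 − 41 = 2. Step 2 — v_2(2) = 1 (factor: 2 = (2^1 · 1); the sign does not affect v_p). Step 3 — |x − y|_2 = 2^{-1} = 1/2.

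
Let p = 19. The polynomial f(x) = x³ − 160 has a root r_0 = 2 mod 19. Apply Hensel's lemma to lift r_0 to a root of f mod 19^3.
r_2 = 3745 (mod 6859)

Hensel: r_{i+1} = r_i − f(r_i)/f′(r_i) mod 19^{i+2}, where f′(x) = 3x². Iterate:
  r_0 = 2 (mod 19)
  r_1 = 135 (mod 361)
  r_2 = 3745 (mod 6859)
Final: r = 3745 with f(r) ≡ 0 mod 19^3.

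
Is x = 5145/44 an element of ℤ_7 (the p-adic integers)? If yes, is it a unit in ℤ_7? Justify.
x ∈ ℤ_7 but not a unit; v_7(x) = 3 > 0

ℤ_7 = {x ∈ ℚ_7 : v_7(x) ≥ 0} and ℤ_7^× = {x ∈ ℤ_7 : v_7(x) = 0}. Here v_7(5145/44) = v_7(num) − v_7(den) = 3; compare against these criteria.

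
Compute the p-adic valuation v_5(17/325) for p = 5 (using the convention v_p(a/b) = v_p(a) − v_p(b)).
v_5(17/325) = -2

Factor powers of 5 from the numerator and denominator of the reduced fraction: 17 = 5^0 · 17 and 325 = 5^2 · 13. Apply v_p(a/b) = v_p(a) − v_p(b): v_5(17/325) = 0 − 2 = -2.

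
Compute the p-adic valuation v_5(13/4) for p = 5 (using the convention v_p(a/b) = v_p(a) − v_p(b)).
v_5(13/4) = 0

Factor powers of 5 from the numerator and denominator of the reduced fraction: 13 = 5^0 · 13 and 4 = 5^0 · 4. Apply v_p(a/b) = v_p(a) − v_p(b): v_5(13/4) = 0 − 0 = 0.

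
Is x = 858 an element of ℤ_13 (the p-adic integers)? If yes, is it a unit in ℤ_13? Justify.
x ∈ ℤ_13 but not a unit; v_13(x) = 1 > 0

ℤ_13 = {x ∈ ℚ_13 : v_13(x) ≥ 0} and ℤ_13^× = {x ∈ ℤ_13 : v_13(x) = 0}. Here v_13(858) = v_13(num) − v_13(den) = 1; compare against these criteria.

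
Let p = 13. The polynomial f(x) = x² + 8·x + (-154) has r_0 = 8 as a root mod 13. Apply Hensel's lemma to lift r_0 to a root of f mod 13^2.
r_1 = 164 (mod 169)

Hensel: r_{i+1} = r_i − f(r_i)·(f′(r_i))^{-1} mod 13^{i+2}, f′(x) = 2x + 8. Iterate:
  r_0 = 8 (mod 13)
  r_1 = 164 (mod 169)
Final: r = 164 satisfies f(r) ≡ 0 mod 13^2.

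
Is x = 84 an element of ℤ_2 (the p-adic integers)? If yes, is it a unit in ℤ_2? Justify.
x ∈ ℤ_2 but not a unit; v_2(x) = 2 > 0

ℤ_2 = {x ∈ ℚ_2 : v_2(x) ≥ 0} and ℤ_2^× = {x ∈ ℤ_2 : v_2(x) = 0}. Here v_2(84) = v_2(num) − v_2(den) = 2; compare against these criteria.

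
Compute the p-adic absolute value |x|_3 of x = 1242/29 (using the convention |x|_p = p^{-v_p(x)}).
|1242/29|_3 = 1/27

Step 1 — compute v_3(x) by factoring powers of 3 out of the numerator and denominator: v_3(1242/29) = 3. Step 2 — apply |x|_p = p^{-v_p(x)} = 3^{-3} = 1/27.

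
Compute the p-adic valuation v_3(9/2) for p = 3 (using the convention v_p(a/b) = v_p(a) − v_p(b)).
v_3(9/2) = 2

Factor powers of 3 from the numerator and denominator of the reduced fraction: 9 = 3^2 · 1 and 2 = 3^0 · 2. Apply v_p(a/b) = v_p(a) − v_p(b): v_3(9/2) = 2 − 0 = 2.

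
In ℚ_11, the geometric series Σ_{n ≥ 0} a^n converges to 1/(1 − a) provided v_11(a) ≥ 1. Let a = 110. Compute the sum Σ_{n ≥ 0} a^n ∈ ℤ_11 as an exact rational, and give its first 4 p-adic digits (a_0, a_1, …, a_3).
Σ a^n = 1/(1 − a) = -1/109;  first 4 digits = (1, 10, 1, 8)

v_11(a) = 1 ≥ 1, so the series converges in ℤ_11 to 1/(1 − a) = 1/(1 − 110) = -1/109. Expand this rational in ℤ_11: compute digits iteratively via d_i = x_i mod 11, x_{i+1} = (x_i − d_i)/11. The first 4 digits are (1, 10, 1, 8).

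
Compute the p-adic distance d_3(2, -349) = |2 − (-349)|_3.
d_3(2, -349) = 1/27

Step 1 — x − y = 2 − (-349) = 351. Step 2 — v_3(351) = 3 (factor: 351 = (3^3 · 13); the sign does not affect v_p). Step 3 — |x − y|_3 = 3^{-3} = 1/27.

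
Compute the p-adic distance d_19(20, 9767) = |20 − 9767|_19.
d_19(20, 9767) = 1/361

Step 1 — x − y = 20 − 9767 = -9747. Step 2 — v_19(-9747) = 2 (factor: -9747 = −(19^2 · 27); the sign does not affect v_p). Step 3 — |x − y|_19 = 19^{-2} = 1/361.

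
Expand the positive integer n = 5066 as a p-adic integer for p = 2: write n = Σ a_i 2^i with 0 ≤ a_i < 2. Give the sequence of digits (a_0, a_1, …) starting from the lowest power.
(a_0, a_1, …) = (0, 1, 0, 1, 0, 0, 1, 1, 1, 1, 0, 0, 1)

Repeated division by 2 gives the digits low-to-high: 5066 = 1·2^1 + 1·2^3 + 1·2^6 + 1·2^7 + 1·2^8 + 1·2^9 + 1·2^12. Digit sequence: (0, 1, 0, 1, 0, 0, 1, 1, 1, 1, 0, 0, 1).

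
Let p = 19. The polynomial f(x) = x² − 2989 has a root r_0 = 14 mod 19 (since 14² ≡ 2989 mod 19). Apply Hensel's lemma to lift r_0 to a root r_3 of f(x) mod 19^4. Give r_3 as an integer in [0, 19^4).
r_3 = 118612 (mod 130321)

Hensel's recurrence: r_{i+1} = r_i − f(r_i)·(f′(r_i))^{-1} mod 19^{i+2}, with f′(x) = 2x. Iterate:
  r_0 = 14 (mod 19)
  r_1 = 204 (mod 361)
  r_2 = 2009 (mod 6859)
  r_3 = 118612 (mod 130321)
Final: r_3 = 118612, and one checks f(r_3) ≡ 0 mod 19^4.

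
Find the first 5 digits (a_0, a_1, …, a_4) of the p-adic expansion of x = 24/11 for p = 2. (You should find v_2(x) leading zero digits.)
(a_0, …, a_4) = (0, 0, 0, 1, 0)

v_2(24/11) = 3, so a_0 = ... = a_2 = 0. Factor out: x = 2^3 · u with u = 3/11 a unit in ℤ_2. Expand u iteratively via a_{v+i} = u_i mod 2, u_{i+1} = (u_i − a_{v+i})/2:
  u_0 = 3/11;  a_3 = 1;  u_1 = (u_0 − 1)/2 = -4/11
  u_1 = -4/11;  a_4 = 0;  u_2 = (u_1 − 0)/2 = -2/11
Digits: (0, 0, 0, 1, 0).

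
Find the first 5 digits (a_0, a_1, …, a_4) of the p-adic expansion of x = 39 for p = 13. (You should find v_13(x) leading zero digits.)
(a_0, …, a_4) = (0, 3, 0, 0, 0)

v_13(39) = 1, so a_0 = ... = a_0 = 0. Factor out: x = 13^1 · u with u = 3 a unit in ℤ_13. Expand u iteratively via a_{v+i} = u_i mod 13, u_{i+1} = (u_i − a_{v+i})/13:
  u_0 = 3;  a_1 = 3;  u_1 = (u_0 − 3)/13 = 0
  u_1 = 0;  a_2 = 0;  u_2 = (u_1 − 0)/13 = 0
  u_2 = 0;  a_3 = 0;  u_3 = (u_2 − 0)/13 = 0
  u_3 = 0;  a_4 = 0;  u_4 = (u_3 − 0)/13 = 0
Digits: (0, 3, 0, 0, 0).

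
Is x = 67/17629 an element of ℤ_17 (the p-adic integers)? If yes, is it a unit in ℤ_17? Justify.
x ∉ ℤ_17 (v_17(x) = -2 < 0)

ℤ_17 = {x ∈ ℚ_17 : v_17(x) ≥ 0} and ℤ_17^× = {x ∈ ℤ_17 : v_17(x) = 0}. Here v_17(67/17629) = v_17(num) − v_17(den) = -2; compare against these criteria.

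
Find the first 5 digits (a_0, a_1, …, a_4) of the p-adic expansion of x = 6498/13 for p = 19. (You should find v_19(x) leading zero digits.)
(a_0, …, a_4) = (0, 0, 16, 8, 1)

v_19(6498/13) = 2, so a_0 = ... = a_1 = 0. Factor out: x = 19^2 · u with u = 18/13 a unit in ℤ_19. Expand u iteratively via a_{v+i} = u_i mod 19, u_{i+1} = (u_i − a_{v+i})/19:
  u_0 = 18/13;  a_2 = 16;  u_1 = (u_0 − 16)/19 = -10/13
  u_1 = -10/13;  a_3 = 8;  u_2 = (u_1 − 8)/19 = -6/13
  u_2 = -6/13;  a_4 = 1;  u_3 = (u_2 − 1)/19 = -1/13
Digits: (0, 0, 16, 8, 1).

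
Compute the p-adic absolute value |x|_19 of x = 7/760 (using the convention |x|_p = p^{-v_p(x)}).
|7/760|_19 = 19

Step 1 — compute v_19(x) by factoring powers of 19 out of the numerator and denominator: v_19(7/760) = -1. Step 2 — apply |x|_p = p^{-v_p(x)} = 19^{1} = 19.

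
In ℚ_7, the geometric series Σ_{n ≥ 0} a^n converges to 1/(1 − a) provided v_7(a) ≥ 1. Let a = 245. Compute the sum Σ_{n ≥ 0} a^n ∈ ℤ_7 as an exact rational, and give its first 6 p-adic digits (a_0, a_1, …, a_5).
Σ a^n = 1/(1 − a) = -1/244;  first 6 digits = (1, 0, 5, 0, 4, 3)

v_7(a) = 2 ≥ 1, so the series converges in ℤ_7 to 1/(1 − a) = 1/(1 − 245) = -1/244. Expand this rational in ℤ_7: compute digits iteratively via d_i = x_i mod 7, x_{i+1} = (x_i − d_i)/7. The first 6 digits are (1, 0, 5, 0, 4, 3).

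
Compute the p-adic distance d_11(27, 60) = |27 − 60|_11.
d_11(27, 60) = 1/11

Step 1 — x − y = 27 − 60 = -33. Step 2 — v_11(-33) = 1 (factor: -33 = −(11^1 · 3); the sign does not affect v_p). Step 3 — |x − y|_11 = 11^{-1} = 1/11.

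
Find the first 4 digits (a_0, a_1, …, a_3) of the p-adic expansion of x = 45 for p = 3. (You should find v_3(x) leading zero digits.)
(a_0, …, a_3) = (0, 0, 2, 1)

v_3(45) = 2, so a_0 = ... = a_1 = 0. Factor out: x = 3^2 · u with u = 5 a unit in ℤ_3. Expand u iteratively via a_{v+i} = u_i mod 3, u_{i+1} = (u_i − a_{v+i})/3:
  u_0 = 5;  a_2 = 2;  u_1 = (u_0 − 2)/3 = 1
  u_1 = 1;  a_3 = 1;  u_2 = (u_1 − 1)/3 = 0
Digits: (0, 0, 2, 1).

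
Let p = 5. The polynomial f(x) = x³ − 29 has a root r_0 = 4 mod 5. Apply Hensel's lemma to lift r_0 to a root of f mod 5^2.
r_1 = 9 (mod 25)

Hensel: r_{i+1} = r_i − f(r_i)/f′(r_i) mod 5^{i+2}, where f′(x) = 3x². Iterate:
  r_0 = 4 (mod 5)
  r_1 = 9 (mod 25)
Final: r = 9 with f(r) ≡ 0 mod 5^2.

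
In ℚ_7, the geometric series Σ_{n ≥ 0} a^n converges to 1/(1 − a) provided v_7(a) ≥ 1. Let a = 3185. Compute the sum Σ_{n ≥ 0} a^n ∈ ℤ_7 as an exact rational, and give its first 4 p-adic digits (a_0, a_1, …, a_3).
Σ a^n = 1/(1 − a) = -1/3184;  first 4 digits = (1, 0, 2, 2)

v_7(a) = 2 ≥ 1, so the series converges in ℤ_7 to 1/(1 − a) = 1/(1 − 3185) = -1/3184. Expand this rational in ℤ_7: compute digits iteratively via d_i = x_i mod 7, x_{i+1} = (x_i − d_i)/7. The first 4 digits are (1, 0, 2, 2).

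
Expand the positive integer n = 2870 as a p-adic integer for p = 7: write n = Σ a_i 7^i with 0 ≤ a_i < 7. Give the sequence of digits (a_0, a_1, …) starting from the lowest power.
(a_0, a_1, …) = (0, 4, 2, 1, 1)

Repeated division by 7 gives the digits low-to-high: 2870 = 4·7^1 + 2·7^2 + 1·7^3 + 1·7^4. Digit sequence: (0, 4, 2, 1, 1).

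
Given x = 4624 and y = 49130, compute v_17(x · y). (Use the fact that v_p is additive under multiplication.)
v_17(227177120) = 5

v_p(x) = 2 (factor: 4624 = 17^2 · 16); v_p(y) = 3 (factor: 49130 = 17^3 · 10). Additivity: v_p(xy) = v_p(x) + v_p(y) = 2 + 3 = 5. (Direct check: xy = 227177120 = 17^5 · (160).)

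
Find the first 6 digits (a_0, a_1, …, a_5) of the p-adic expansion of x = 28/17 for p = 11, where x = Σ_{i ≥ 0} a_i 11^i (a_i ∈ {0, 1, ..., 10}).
(a_0, …, a_5) = (1, 2, 5, 6, 2, 3)

v_11(28/17) = 0 (numerator and denominator both coprime to 11), so x ∈ ℤ_11^×. Compute digits iteratively via a_i = x_i mod 11, x_{i+1} = (x_i − a_i)/11, with x_0 = x:
  x_0 = 28/17;  a_0 = 1;  x_1 = (x_0 − 1)/11 = 1/17
  x_1 = 1/17;  a_1 = 2;  x_2 = (x_1 − 2)/11 = -3/17
  x_2 = -3/17;  a_2 = 5;  x_3 = (x_2 − 5)/11 = -8/17
  x_3 = -8/17;  a_3 = 6;  x_4 = (x_3 − 6)/11 = -10/17
  x_4 = -10/17;  a_4 = 2;  x_5 = (x_4 − 2)/11 = -4/17
  x_5 = -4/17;  a_5 = 3;  x_6 = (x_5 − 3)/11 = -5/17
Digits: (1, 2, 5, 6, 2, 3).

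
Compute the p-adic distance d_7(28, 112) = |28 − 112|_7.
d_7(28, 112) = 1/7

Step 1 — x − y = 28 − 112 = -84. Step 2 — v_7(-84) = 1 (factor: -84 = −(7^1 · 12); the sign does not affect v_p). Step 3 — |x − y|_7 = 7^{-1} = 1/7.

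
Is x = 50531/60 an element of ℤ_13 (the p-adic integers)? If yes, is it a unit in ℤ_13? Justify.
x ∈ ℤ_13 but not a unit; v_13(x) = 3 > 0

ℤ_13 = {x ∈ ℚ_13 : v_13(x) ≥ 0} and ℤ_13^× = {x ∈ ℤ_13 : v_13(x) = 0}. Here v_13(50531/60) = v_13(num) − v_13(den) = 3; compare against these criteria.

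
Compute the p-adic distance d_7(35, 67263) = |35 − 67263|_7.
d_7(35, 67263) = 1/16807

Step 1 — x − y = 35 − 67263 = -67228. Step 2 — v_7(-67228) = 5 (factor: -67228 = −(7^5 · 4); the sign does not affect v_p). Step 3 — |x − y|_7 = 7^{-5} = 1/16807.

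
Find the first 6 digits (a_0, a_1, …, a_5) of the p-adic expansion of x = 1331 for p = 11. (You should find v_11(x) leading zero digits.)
(a_0, …, a_5) = (0, 0, 0, 1, 0, 0)

v_11(1331) = 3, so a_0 = ... = a_2 = 0. Factor out: x = 11^3 · u with u = 1 a unit in ℤ_11. Expand u iteratively via a_{v+i} = u_i mod 11, u_{i+1} = (u_i − a_{v+i})/11:
  u_0 = 1;  a_3 = 1;  u_1 = (u_0 − 1)/11 = 0
  u_1 = 0;  a_4 = 0;  u_2 = (u_1 − 0)/11 = 0
  u_2 = 0;  a_5 = 0;  u_3 = (u_2 − 0)/11 = 0
Digits: (0, 0, 0, 1, 0, 0).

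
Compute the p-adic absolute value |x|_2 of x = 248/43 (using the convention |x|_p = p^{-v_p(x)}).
|248/43|_2 = 1/8

Step 1 — compute v_2(x) by factoring powers of 2 out of the numerator and denominator: v_2(248/43) = 3. Step 2 — apply |x|_p = p^{-v_p(x)} = 2^{-3} = 1/8.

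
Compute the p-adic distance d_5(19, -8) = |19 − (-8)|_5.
d_5(19, -8) = 1

Step 1 — x − y = 19 − (-8) = 27. Step 2 — v_5(27) = 0 (factor: 27 = (5^0 · 27); the sign does not affect v_p). Step 3 — |x − y|_5 = 5^{0} = 1.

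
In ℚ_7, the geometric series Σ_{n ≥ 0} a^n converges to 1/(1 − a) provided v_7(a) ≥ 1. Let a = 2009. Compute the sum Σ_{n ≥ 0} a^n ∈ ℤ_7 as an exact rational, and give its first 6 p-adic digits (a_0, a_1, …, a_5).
Σ a^n = 1/(1 − a) = -1/2008;  first 6 digits = (1, 0, 6, 5, 1, 2)

v_7(a) = 2 ≥ 1, so the series converges in ℤ_7 to 1/(1 − a) = 1/(1 − 2009) = -1/2008. Expand this rational in ℤ_7: compute digits iteratively via d_i = x_i mod 7, x_{i+1} = (x_i − d_i)/7. The first 6 digits are (1, 0, 6, 5, 1, 2).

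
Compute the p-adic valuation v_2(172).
v_2(172) = 2

v_2(n) is the largest exponent k such that 2^k divides n. Factor out: 172 = 2^2 · 43. (Sign doesn't affect v_p.) So v_2(172) = 2.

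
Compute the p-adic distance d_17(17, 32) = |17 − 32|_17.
d_17(17, 32) = 1

Step 1 — x − y = 17 − 32 = -15. Step 2 — v_17(-15) = 0 (factor: -15 = −(17^0 · 15); the sign does not affect v_p). Step 3 — |x − y|_17 = 17^{0} = 1.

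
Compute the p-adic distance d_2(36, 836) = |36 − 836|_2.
d_2(36, 836) = 1/32

Step 1 — x − y = 36 − 836 = -800. Step 2 — v_2(-800) = 5 (factor: -800 = −(2^5 · 25); the sign does not affect v_p). Step 3 — |x − y|_2 = 2^{-5} = 1/32.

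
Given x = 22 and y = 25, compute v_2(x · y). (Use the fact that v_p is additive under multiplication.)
v_2(550) = 1

v_p(x) = 1 (factor: 22 = 2^1 · 11); v_p(y) = 0 (factor: 25 = 2^0 · 25). Additivity: v_p(xy) = v_p(x) + v_p(y) = 1 + 0 = 1. (Direct check: xy = 550 = 2^1 · (275).)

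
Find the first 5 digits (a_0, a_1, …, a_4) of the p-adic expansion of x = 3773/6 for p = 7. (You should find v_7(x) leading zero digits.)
(a_0, …, a_4) = (0, 0, 0, 3, 1)

v_7(3773/6) = 3, so a_0 = ... = a_2 = 0. Factor out: x = 7^3 · u with u = 11/6 a unit in ℤ_7. Expand u iteratively via a_{v+i} = u_i mod 7, u_{i+1} = (u_i − a_{v+i})/7:
  u_0 = 11/6;  a_3 = 3;  u_1 = (u_0 − 3)/7 = -1/6
  u_1 = -1/6;  a_4 = 1;  u_2 = (u_1 − 1)/7 = -1/6
Digits: (0, 0, 0, 3, 1).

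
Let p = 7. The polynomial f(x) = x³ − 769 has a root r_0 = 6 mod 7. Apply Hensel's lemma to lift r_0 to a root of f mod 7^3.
r_2 = 125 (mod 343)

Hensel: r_{i+1} = r_i − f(r_i)/f′(r_i) mod 7^{i+2}, where f′(x) = 3x². Iterate:
  r_0 = 6 (mod 7)
  r_1 = 27 (mod 49)
  r_2 = 125 (mod 343)
Final: r = 125 with f(r) ≡ 0 mod 7^3.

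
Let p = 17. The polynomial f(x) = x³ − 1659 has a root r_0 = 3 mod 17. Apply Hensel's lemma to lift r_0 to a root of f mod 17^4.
r_3 = 48198 (mod 83521)

Hensel: r_{i+1} = r_i − f(r_i)/f′(r_i) mod 17^{i+2}, where f′(x) = 3x². Iterate:
  r_0 = 3 (mod 17)
  r_1 = 224 (mod 289)
  r_2 = 3981 (mod 4913)
  r_3 = 48198 (mod 83521)
Final: r = 48198 with f(r) ≡ 0 mod 17^4.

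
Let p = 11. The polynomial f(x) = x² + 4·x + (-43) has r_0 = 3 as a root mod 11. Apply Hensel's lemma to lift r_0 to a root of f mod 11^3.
r_2 = 223 (mod 1331)

Hensel: r_{i+1} = r_i − f(r_i)·(f′(r_i))^{-1} mod 11^{i+2}, f′(x) = 2x + 4. Iterate:
  r_0 = 3 (mod 11)
  r_1 = 102 (mod 121)
  r_2 = 223 (mod 1331)
Final: r = 223 satisfies f(r) ≡ 0 mod 11^3.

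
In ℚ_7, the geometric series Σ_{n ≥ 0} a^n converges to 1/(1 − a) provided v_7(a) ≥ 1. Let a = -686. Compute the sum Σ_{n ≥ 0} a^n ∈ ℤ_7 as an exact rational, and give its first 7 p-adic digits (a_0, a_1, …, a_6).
Σ a^n = 1/(1 − a) = 1/687;  first 7 digits = (1, 0, 0, 5, 6, 6, 3)

v_7(a) = 3 ≥ 1, so the series converges in ℤ_7 to 1/(1 − a) = 1/(1 − (-686)) = 1/687. Expand this rational in ℤ_7: compute digits iteratively via d_i = x_i mod 7, x_{i+1} = (x_i − d_i)/7. The first 7 digits are (1, 0, 0, 5, 6, 6, 3).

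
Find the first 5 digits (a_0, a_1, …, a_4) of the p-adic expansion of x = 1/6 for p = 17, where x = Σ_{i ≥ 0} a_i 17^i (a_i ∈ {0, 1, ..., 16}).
(a_0, …, a_4) = (3, 14, 2, 14, 2)

v_17(1/6) = 0 (numerator and denominator both coprime to 17), so x ∈ ℤ_17^×. Compute digits iteratively via a_i = x_i mod 17, x_{i+1} = (x_i − a_i)/17, with x_0 = x:
  x_0 = 1/6;  a_0 = 3;  x_1 = (x_0 − 3)/17 = -1/6
  x_1 = -1/6;  a_1 = 14;  x_2 = (x_1 − 14)/17 = -5/6
  x_2 = -5/6;  a_2 = 2;  x_3 = (x_2 − 2)/17 = -1/6
  x_3 = -1/6;  a_3 = 14;  x_4 = (x_3 − 14)/17 = -5/6
  x_4 = -5/6;  a_4 = 2;  x_5 = (x_4 − 2)/17 = -1/6
Digits: (3, 14, 2, 14, 2).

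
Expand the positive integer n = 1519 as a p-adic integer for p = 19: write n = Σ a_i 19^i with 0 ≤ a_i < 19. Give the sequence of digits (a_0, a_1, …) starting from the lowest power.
(a_0, a_1, …) = (18, 3, 4)

Repeated division by 19 gives the digits low-to-high: 1519 = 18 + 3·19^1 + 4·19^2. Digit sequence: (18, 3, 4).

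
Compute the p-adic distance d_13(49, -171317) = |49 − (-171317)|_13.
d_13(49, -171317) = 1/28561

Step 1 — x − y = 49 − (-171317) = 171366. Step 2 — v_13(171366) = 4 (factor: 171366 = (13^4 · 6); the sign does not affect v_p). Step 3 — |x − y|_13 = 13^{-4} = 1/28561.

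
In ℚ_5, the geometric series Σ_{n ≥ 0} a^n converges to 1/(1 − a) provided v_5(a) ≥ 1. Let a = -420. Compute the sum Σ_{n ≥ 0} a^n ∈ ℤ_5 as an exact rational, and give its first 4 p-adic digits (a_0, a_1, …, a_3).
Σ a^n = 1/(1 − a) = 1/421;  first 4 digits = (1, 1, 4, 3)

v_5(a) = 1 ≥ 1, so the series converges in ℤ_5 to 1/(1 − a) = 1/(1 − (-420)) = 1/421. Expand this rational in ℤ_5: compute digits iteratively via d_i = x_i mod 5, x_{i+1} = (x_i − d_i)/5. The first 4 digits are (1, 1, 4, 3).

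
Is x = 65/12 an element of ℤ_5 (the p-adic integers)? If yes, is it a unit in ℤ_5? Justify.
x ∈ ℤ_5 but not a unit; v_5(x) = 1 > 0

ℤ_5 = {x ∈ ℚ_5 : v_5(x) ≥ 0} and ℤ_5^× = {x ∈ ℤ_5 : v_5(x) = 0}. Here v_5(65/12) = v_5(num) − v_5(den) = 1; compare against these criteria.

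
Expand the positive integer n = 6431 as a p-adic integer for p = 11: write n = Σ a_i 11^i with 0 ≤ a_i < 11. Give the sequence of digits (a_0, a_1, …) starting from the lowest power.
(a_0, a_1, …) = (7, 1, 9, 4)

Repeated division by 11 gives the digits low-to-high: 6431 = 7 + 1·11^1 + 9·11^2 + 4·11^3. Digit sequence: (7, 1, 9, 4).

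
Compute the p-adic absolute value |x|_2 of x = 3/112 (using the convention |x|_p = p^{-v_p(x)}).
|3/112|_2 = 16

Step 1 — compute v_2(x) by factoring powers of 2 out of the numerator and denominator: v_2(3/112) = -4. Step 2 — apply |x|_p = p^{-v_p(x)} = 2^{4} = 16.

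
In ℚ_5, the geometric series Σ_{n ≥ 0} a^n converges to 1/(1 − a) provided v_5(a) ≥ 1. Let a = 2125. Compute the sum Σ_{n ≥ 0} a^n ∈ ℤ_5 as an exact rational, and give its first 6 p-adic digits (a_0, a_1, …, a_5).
Σ a^n = 1/(1 − a) = -1/2124;  first 6 digits = (1, 0, 0, 2, 3, 0)

v_5(a) = 3 ≥ 1, so the series converges in ℤ_5 to 1/(1 − a) = 1/(1 − 2125) = -1/2124. Expand this rational in ℤ_5: compute digits iteratively via d_i = x_i mod 5, x_{i+1} = (x_i − d_i)/5. The first 6 digits are (1, 0, 0, 2, 3, 0).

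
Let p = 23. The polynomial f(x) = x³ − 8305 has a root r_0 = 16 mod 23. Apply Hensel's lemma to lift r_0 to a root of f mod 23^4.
r_3 = 29755 (mod 279841)

Hensel: r_{i+1} = r_i − f(r_i)/f′(r_i) mod 23^{i+2}, where f′(x) = 3x². Iterate:
  r_0 = 16 (mod 23)
  r_1 = 131 (mod 529)
  r_2 = 5421 (mod 12167)
  r_3 = 29755 (mod 279841)
Final: r = 29755 with f(r) ≡ 0 mod 23^4.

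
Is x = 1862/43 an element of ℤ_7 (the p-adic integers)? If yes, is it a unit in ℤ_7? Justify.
x ∈ ℤ_7 but not a unit; v_7(x) = 2 > 0

ℤ_7 = {x ∈ ℚ_7 : v_7(x) ≥ 0} and ℤ_7^× = {x ∈ ℤ_7 : v_7(x) = 0}. Here v_7(1862/43) = v_7(num) − v_7(den) = 2; compare against these criteria.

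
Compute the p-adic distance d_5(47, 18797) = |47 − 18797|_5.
d_5(47, 18797) = 1/3125

Step 1 — x − y = 47 − 18797 = -18750. Step 2 — v_5(-18750) = 5 (factor: -18750 = −(5^5 · 6); the sign does not affect v_p). Step 3 — |x − y|_5 = 5^{-5} = 1/3125.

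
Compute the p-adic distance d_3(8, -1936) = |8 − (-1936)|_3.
d_3(8, -1936) = 1/243

Step 1 — x − y = 8 − (-1936) = 1944. Step 2 — v_3(1944) = 5 (factor: 1944 = (3^5 · 8); the sign does not affect v_p). Step 3 — |x − y|_3 = 3^{-5} = 1/243.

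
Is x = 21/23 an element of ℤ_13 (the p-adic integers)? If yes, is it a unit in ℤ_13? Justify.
x ∈ ℤ_13^× (unit); v_13(x) = 0

ℤ_13 = {x ∈ ℚ_13 : v_13(x) ≥ 0} and ℤ_13^× = {x ∈ ℤ_13 : v_13(x) = 0}. Here v_13(21/23) = v_13(num) − v_13(den) = 0; compare against these criteria.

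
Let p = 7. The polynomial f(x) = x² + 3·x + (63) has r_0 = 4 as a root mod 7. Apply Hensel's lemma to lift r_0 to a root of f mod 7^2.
r_1 = 18 (mod 49)

Hensel: r_{i+1} = r_i − f(r_i)·(f′(r_i))^{-1} mod 7^{i+2}, f′(x) = 2x + 3. Iterate:
  r_0 = 4 (mod 7)
  r_1 = 18 (mod 49)
Final: r = 18 satisfies f(r) ≡ 0 mod 7^2.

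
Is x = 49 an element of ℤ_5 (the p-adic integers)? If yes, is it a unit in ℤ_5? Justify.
x ∈ ℤ_5^× (unit); v_5(x) = 0

ℤ_5 = {x ∈ ℚ_5 : v_5(x) ≥ 0} and ℤ_5^× = {x ∈ ℤ_5 : v_5(x) = 0}. Here v_5(49) = v_5(num) − v_5(den) = 0; compare against these criteria.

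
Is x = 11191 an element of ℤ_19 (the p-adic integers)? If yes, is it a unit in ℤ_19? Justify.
x ∈ ℤ_19 but not a unit; v_19(x) = 2 > 0

ℤ_19 = {x ∈ ℚ_19 : v_19(x) ≥ 0} and ℤ_19^× = {x ∈ ℤ_19 : v_19(x) = 0}. Here v_19(11191) = v_19(num) − v_19(den) = 2; compare against these criteria.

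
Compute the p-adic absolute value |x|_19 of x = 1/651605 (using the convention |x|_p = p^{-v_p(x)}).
|1/651605|_19 = 130321

Step 1 — compute v_19(x) by factoring powers of 19 out of the numerator and denominator: v_19(1/651605) = -4. Step 2 — apply |x|_p = p^{-v_p(x)} = 19^{4} = 130321.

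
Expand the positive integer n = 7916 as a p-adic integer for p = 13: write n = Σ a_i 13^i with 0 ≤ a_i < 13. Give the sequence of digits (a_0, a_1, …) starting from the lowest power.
(a_0, a_1, …) = (12, 10, 7, 3)

Repeated division by 13 gives the digits low-to-high: 7916 = 12 + 10·13^1 + 7·13^2 + 3·13^3. Digit sequence: (12, 10, 7, 3).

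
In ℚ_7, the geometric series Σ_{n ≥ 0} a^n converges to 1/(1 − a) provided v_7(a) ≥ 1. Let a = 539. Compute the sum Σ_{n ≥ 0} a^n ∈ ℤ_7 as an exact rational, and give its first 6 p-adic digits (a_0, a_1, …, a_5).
Σ a^n = 1/(1 − a) = -1/538;  first 6 digits = (1, 0, 4, 1, 2, 3)

v_7(a) = 2 ≥ 1, so the series converges in ℤ_7 to 1/(1 − a) = 1/(1 − 539) = -1/538. Expand this rational in ℤ_7: compute digits iteratively via d_i = x_i mod 7, x_{i+1} = (x_i − d_i)/7. The first 6 digits are (1, 0, 4, 1, 2, 3).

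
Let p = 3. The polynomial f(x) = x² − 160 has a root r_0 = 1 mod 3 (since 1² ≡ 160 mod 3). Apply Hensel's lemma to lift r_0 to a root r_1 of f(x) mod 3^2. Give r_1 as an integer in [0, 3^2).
r_1 = 4 (mod 9)

Hensel's recurrence: r_{i+1} = r_i − f(r_i)·(f′(r_i))^{-1} mod 3^{i+2}, with f′(x) = 2x. Iterate:
  r_0 = 1 (mod 3)
  r_1 = 4 (mod 9)
Final: r_1 = 4, and one checks f(r_1) ≡ 0 mod 3^2.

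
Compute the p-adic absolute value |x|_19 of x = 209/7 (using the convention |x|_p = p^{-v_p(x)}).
|209/7|_19 = 1/19

Step 1 — compute v_19(x) by factoring powers of 19 out of the numerator and denominator: v_19(209/7) = 1. Step 2 — apply |x|_p = p^{-v_p(x)} = 19^{-1} = 1/19.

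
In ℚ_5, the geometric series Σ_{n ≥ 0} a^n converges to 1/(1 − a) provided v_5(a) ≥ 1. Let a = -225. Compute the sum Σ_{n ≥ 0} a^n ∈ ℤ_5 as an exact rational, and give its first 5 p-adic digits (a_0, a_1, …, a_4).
Σ a^n = 1/(1 − a) = 1/226;  first 5 digits = (1, 0, 1, 3, 0)

v_5(a) = 2 ≥ 1, so the series converges in ℤ_5 to 1/(1 − a) = 1/(1 − (-225)) = 1/226. Expand this rational in ℤ_5: compute digits iteratively via d_i = x_i mod 5, x_{i+1} = (x_i − d_i)/5. The first 5 digits are (1, 0, 1, 3, 0).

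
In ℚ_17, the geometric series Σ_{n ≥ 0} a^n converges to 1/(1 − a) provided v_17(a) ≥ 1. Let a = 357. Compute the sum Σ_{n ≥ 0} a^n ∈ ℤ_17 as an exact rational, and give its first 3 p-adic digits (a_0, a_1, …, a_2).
Σ a^n = 1/(1 − a) = -1/356;  first 3 digits = (1, 4, 0)

v_17(a) = 1 ≥ 1, so the series converges in ℤ_17 to 1/(1 − a) = 1/(1 − 357) = -1/356. Expand this rational in ℤ_17: compute digits iteratively via d_i = x_i mod 17, x_{i+1} = (x_i − d_i)/17. The first 3 digits are (1, 4, 0).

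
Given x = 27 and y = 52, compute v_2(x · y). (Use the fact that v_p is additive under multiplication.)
v_2(1404) = 2

v_p(x) = 0 (factor: 27 = 2^0 · 27); v_p(y) = 2 (factor: 52 = 2^2 · 13). Additivity: v_p(xy) = v_p(x) + v_p(y) = 0 + 2 = 2. (Direct check: xy = 1404 = 2^2 · (351).)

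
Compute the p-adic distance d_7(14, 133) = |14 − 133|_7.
d_7(14, 133) = 1/7

Step 1 — x − y = 14 − 133 = -119. Step 2 — v_7(-119) = 1 (factor: -119 = −(7^1 · 17); the sign does not affect v_p). Step 3 — |x − y|_7 = 7^{-1} = 1/7.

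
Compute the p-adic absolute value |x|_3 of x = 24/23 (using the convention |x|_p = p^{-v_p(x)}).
|24/23|_3 = 1/3

Step 1 — compute v_3(x) by factoring powers of 3 out of the numerator and denominator: v_3(24/23) = 1. Step 2 — apply |x|_p = p^{-v_p(x)} = 3^{-1} = 1/3.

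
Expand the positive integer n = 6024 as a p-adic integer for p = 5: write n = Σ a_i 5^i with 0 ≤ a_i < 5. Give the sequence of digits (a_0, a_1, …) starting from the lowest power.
(a_0, a_1, …) = (4, 4, 0, 3, 4, 1)

Repeated division by 5 gives the digits low-to-high: 6024 = 4 + 4·5^1 + 3·5^3 + 4·5^4 + 1·5^5. Digit sequence: (4, 4, 0, 3, 4, 1).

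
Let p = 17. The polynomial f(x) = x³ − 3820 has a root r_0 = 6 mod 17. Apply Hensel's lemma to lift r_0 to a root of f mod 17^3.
r_2 = 3593 (mod 4913)

Hensel: r_{i+1} = r_i − f(r_i)/f′(r_i) mod 17^{i+2}, where f′(x) = 3x². Iterate:
  r_0 = 6 (mod 17)
  r_1 = 125 (mod 289)
  r_2 = 3593 (mod 4913)
Final: r = 3593 with f(r) ≡ 0 mod 17^3.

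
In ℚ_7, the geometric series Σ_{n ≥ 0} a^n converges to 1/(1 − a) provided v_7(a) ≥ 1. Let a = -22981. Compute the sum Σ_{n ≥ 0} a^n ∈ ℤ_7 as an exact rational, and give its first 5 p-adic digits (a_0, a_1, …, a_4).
Σ a^n = 1/(1 − a) = 1/22982;  first 5 digits = (1, 0, 0, 3, 4)

v_7(a) = 3 ≥ 1, so the series converges in ℤ_7 to 1/(1 − a) = 1/(1 − (-22981)) = 1/22982. Expand this rational in ℤ_7: compute digits iteratively via d_i = x_i mod 7, x_{i+1} = (x_i − d_i)/7. The first 5 digits are (1, 0, 0, 3, 4).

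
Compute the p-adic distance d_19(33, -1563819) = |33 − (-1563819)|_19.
d_19(33, -1563819) = 1/130321

Step 1 — x − y = 33 − (-1563819) = 1563852. Step 2 — v_19(1563852) = 4 (factor: 1563852 = (19^4 · 12); the sign does not affect v_p). Step 3 — |x − y|_19 = 19^{-4} = 1/130321.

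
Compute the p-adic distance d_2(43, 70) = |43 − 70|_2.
d_2(43, 70) = 1

Step 1 — x − y = 43 − 70 = -27. Step 2 — v_2(-27) = 0 (factor: -27 = −(2^0 · 27); the sign does not affect v_p). Step 3 — |x − y|_2 = 2^{0} = 1.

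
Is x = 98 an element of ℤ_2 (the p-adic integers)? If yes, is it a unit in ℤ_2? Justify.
x ∈ ℤ_2 but not a unit; v_2(x) = 1 > 0

ℤ_2 = {x ∈ ℚ_2 : v_2(x) ≥ 0} and ℤ_2^× = {x ∈ ℤ_2 : v_2(x) = 0}. Here v_2(98) = v_2(num) − v_2(den) = 1; compare against these criteria.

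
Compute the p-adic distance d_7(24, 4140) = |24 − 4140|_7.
d_7(24, 4140) = 1/343

Step 1 — x − y = 24 − 4140 = -4116. Step 2 — v_7(-4116) = 3 (factor: -4116 = −(7^3 · 12); the sign does not affect v_p). Step 3 — |x − y|_7 = 7^{-3} = 1/343.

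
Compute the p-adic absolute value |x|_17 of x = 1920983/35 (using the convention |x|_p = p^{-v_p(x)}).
|1920983/35|_17 = 1/83521

Step 1 — compute v_17(x) by factoring powers of 17 out of the numerator and denominator: v_17(1920983/35) = 4. Step 2 — apply |x|_p = p^{-v_p(x)} = 17^{-4} = 1/83521.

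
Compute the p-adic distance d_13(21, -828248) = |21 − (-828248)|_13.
d_13(21, -828248) = 1/28561

Step 1 — x − y = 21 − (-828248) = 828269. Step 2 — v_13(828269) = 4 (factor: 828269 = (13^4 · 29); the sign does not affect v_p). Step 3 — |x − y|_13 = 13^{-4} = 1/28561.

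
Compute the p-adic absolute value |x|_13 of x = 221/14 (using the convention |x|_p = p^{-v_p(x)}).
|221/14|_13 = 1/13

Step 1 — compute v_13(x) by factoring powers of 13 out of the numerator and denominator: v_13(221/14) = 1. Step 2 — apply |x|_p = p^{-v_p(x)} = 13^{-1} = 1/13.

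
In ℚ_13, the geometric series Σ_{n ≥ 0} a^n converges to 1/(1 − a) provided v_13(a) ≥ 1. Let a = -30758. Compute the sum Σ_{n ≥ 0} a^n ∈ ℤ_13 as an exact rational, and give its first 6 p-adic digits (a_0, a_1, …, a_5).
Σ a^n = 1/(1 − a) = 1/30759;  first 6 digits = (1, 0, 0, 12, 11, 12)

v_13(a) = 3 ≥ 1, so the series converges in ℤ_13 to 1/(1 − a) = 1/(1 − (-30758)) = 1/30759. Expand this rational in ℤ_13: compute digits iteratively via d_i = x_i mod 13, x_{i+1} = (x_i − d_i)/13. The first 6 digits are (1, 0, 0, 12, 11, 12).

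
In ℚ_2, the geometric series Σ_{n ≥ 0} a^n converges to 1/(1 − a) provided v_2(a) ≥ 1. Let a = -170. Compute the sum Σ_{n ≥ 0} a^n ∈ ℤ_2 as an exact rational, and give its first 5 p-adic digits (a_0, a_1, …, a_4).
Σ a^n = 1/(1 − a) = 1/171;  first 5 digits = (1, 1, 0, 0, 0)

v_2(a) = 1 ≥ 1, so the series converges in ℤ_2 to 1/(1 − a) = 1/(1 − (-170)) = 1/171. Expand this rational in ℤ_2: compute digits iteratively via d_i = x_i mod 2, x_{i+1} = (x_i − d_i)/2. The first 5 digits are (1, 1, 0, 0, 0).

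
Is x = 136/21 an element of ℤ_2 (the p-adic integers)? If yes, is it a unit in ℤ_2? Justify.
x ∈ ℤ_2 but not a unit; v_2(x) = 3 > 0

ℤ_2 = {x ∈ ℚ_2 : v_2(x) ≥ 0} and ℤ_2^× = {x ∈ ℤ_2 : v_2(x) = 0}. Here v_2(136/21) = v_2(num) − v_2(den) = 3; compare against these criteria.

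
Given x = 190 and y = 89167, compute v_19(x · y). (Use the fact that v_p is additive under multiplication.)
v_19(16941730) = 4

v_p(x) = 1 (factor: 190 = 19^1 · 10); v_p(y) = 3 (factor: 89167 = 19^3 · 13). Additivity: v_p(xy) = v_p(x) + v_p(y) = 1 + 3 = 4. (Direct check: xy = 16941730 = 19^4 · (130).)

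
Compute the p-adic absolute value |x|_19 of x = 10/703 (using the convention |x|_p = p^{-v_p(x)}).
|10/703|_19 = 19

Step 1 — compute v_19(x) by factoring powers of 19 out of the numerator and denominator: v_19(10/703) = -1. Step 2 — apply |x|_p = p^{-v_p(x)} = 19^{1} = 19.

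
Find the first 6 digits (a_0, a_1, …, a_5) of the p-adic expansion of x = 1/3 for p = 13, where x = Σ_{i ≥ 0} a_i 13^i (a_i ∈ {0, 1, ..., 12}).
(a_0, …, a_5) = (9, 8, 8, 8, 8, 8)

v_13(1/3) = 0 (numerator and denominator both coprime to 13), so x ∈ ℤ_13^×. Compute digits iteratively via a_i = x_i mod 13, x_{i+1} = (x_i − a_i)/13, with x_0 = x:
  x_0 = 1/3;  a_0 = 9;  x_1 = (x_0 − 9)/13 = -2/3
  x_1 = -2/3;  a_1 = 8;  x_2 = (x_1 − 8)/13 = -2/3
  x_2 = -2/3;  a_2 = 8;  x_3 = (x_2 − 8)/13 = -2/3
  x_3 = -2/3;  a_3 = 8;  x_4 = (x_3 − 8)/13 = -2/3
  x_4 = -2/3;  a_4 = 8;  x_5 = (x_4 − 8)/13 = -2/3
  x_5 = -2/3;  a_5 = 8;  x_6 = (x_5 − 8)/13 = -2/3
Digits: (9, 8, 8, 8, 8, 8).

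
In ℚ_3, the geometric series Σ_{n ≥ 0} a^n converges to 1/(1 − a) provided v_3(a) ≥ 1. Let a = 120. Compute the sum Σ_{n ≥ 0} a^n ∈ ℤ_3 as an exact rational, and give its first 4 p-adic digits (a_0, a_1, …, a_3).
Σ a^n = 1/(1 − a) = -1/119;  first 4 digits = (1, 1, 2, 1)

v_3(a) = 1 ≥ 1, so the series converges in ℤ_3 to 1/(1 − a) = 1/(1 − 120) = -1/119. Expand this rational in ℤ_3: compute digits iteratively via d_i = x_i mod 3, x_{i+1} = (x_i − d_i)/3. The first 4 digits are (1, 1, 2, 1).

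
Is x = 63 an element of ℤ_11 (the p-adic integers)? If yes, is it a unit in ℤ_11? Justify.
x ∈ ℤ_11^× (unit); v_11(x) = 0

ℤ_11 = {x ∈ ℚ_11 : v_11(x) ≥ 0} and ℤ_11^× = {x ∈ ℤ_11 : v_11(x) = 0}. Here v_11(63) = v_11(num) − v_11(den) = 0; compare against these criteria.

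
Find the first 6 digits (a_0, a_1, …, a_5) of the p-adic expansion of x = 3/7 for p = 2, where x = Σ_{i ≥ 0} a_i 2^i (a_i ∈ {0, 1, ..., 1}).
(a_0, …, a_5) = (1, 0, 1, 0, 0, 1)

v_2(3/7) = 0 (numerator and denominator both coprime to 2), so x ∈ ℤ_2^×. Compute digits iteratively via a_i = x_i mod 2, x_{i+1} = (x_i − a_i)/2, with x_0 = x:
  x_0 = 3/7;  a_0 = 1;  x_1 = (x_0 − 1)/2 = -2/7
  x_1 = -2/7;  a_1 = 0;  x_2 = (x_1 − 0)/2 = -1/7
  x_2 = -1/7;  a_2 = 1;  x_3 = (x_2 − 1)/2 = -4/7
  x_3 = -4/7;  a_3 = 0;  x_4 = (x_3 − 0)/2 = -2/7
  x_4 = -2/7;  a_4 = 0;  x_5 = (x_4 − 0)/2 = -1/7
  x_5 = -1/7;  a_5 = 1;  x_6 = (x_5 − 1)/2 = -4/7
Digits: (1, 0, 1, 0, 0, 1).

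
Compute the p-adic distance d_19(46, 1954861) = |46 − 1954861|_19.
d_19(46, 1954861) = 1/130321

Step 1 — x − y = 46 − 1954861 = -1954815. Step 2 — v_19(-1954815) = 4 (factor: -1954815 = −(19^4 · 15); the sign does not affect v_p). Step 3 — |x − y|_19 = 19^{-4} = 1/130321.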